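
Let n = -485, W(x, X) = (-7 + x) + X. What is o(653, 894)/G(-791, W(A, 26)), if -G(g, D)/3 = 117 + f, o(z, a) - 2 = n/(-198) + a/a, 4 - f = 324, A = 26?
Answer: 1079/120582 ≈ 0.0089483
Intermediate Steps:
W(x, X) = -7 + X + x
f = -320 (f = 4 - 1*324 = 4 - 324 = -320)
o(z, a) = 1079/198 (o(z, a) = 2 + (-485/(-198) + a/a) = 2 + (-485*(-1/198) + 1) = 2 + (485/198 + 1) = 2 + 683/198 = 1079/198)
G(g, D) = 609 (G(g, D) = -3*(117 - 320) = -3*(-203) = 609)
o(653, 894)/G(-791, W(A, 26)) = (1079/198)/609 = (1079/198)*(1/609) = 1079/120582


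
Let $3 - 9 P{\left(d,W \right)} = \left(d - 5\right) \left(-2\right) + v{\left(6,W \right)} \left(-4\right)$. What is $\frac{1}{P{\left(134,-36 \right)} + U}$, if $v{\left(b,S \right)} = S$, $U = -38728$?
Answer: $- \frac{1}{38715} \approx -2.583 \cdot 10^{-5}$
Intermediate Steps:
$P{\left(d,W \right)} = - \frac{7}{9} + \frac{2 d}{9} + \frac{4 W}{9}$ ($P{\left(d,W \right)} = \frac{1}{3} - \frac{\left(d - 5\right) \left(-2\right) + W \left(-4\right)}{9} = \frac{1}{3} - \frac{\left(-5 + d\right) \left(-2\right) - 4 W}{9} = \frac{1}{3} - \frac{\left(10 - 2 d\right) - 4 W}{9} = \frac{1}{3} - \frac{10 - 4 W - 2 d}{9} = \frac{1}{3} + \left(- \frac{10}{9} + \frac{2 d}{9} + \frac{4 W}{9}\right) = - \frac{7}{9} + \frac{2 d}{9} + \frac{4 W}{9}$)
$\frac{1}{P{\left(134,-36 \right)} + U} = \frac{1}{\left(- \frac{7}{9} + \frac{2}{9} \cdot 134 + \frac{4}{9} \left(-36\right)\right) - 38728} = \frac{1}{\left(- \frac{7}{9} + \frac{268}{9} - 16\right) - 38728} = \frac{1}{13 - 38728} = \frac{1}{-38715} = - \frac{1}{38715}$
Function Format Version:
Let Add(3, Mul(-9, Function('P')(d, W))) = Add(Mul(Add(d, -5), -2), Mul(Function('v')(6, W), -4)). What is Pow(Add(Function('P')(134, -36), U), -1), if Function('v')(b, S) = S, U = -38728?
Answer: Rational(-1, 38715) ≈ -2.5830e-5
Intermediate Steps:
Function('P')(d, W) = Add(Rational(-7, 9), Mul(Rational(2, 9), d), Mul(Rational(4, 9), W)) (Function('P')(d, W) = Add(Rational(1, 3), Mul(Rational(-1, 9), Add(Mul(Add(d, -5), -2), Mul(W, -4)))) = Add(Rational(1, 3), Mul(Rational(-1, 9), Add(Mul(Add(-5, d), -2), Mul(-4, W)))) = Add(Rational(1, 3), Mul(Rational(-1, 9), Add(Add(10, Mul(-2, d)), Mul(-4, W)))) = Add(Rational(1, 3), Mul(Rational(-1, 9), Add(10, Mul(-4, W), Mul(-2, d)))) = Add(Rational(1, 3), Add(Rational(-10, 9), Mul(Rational(2, 9), d), Mul(Rational(4, 9), W))) = Add(Rational(-7, 9), Mul(Rational(2, 9), d), Mul(Rational(4, 9), W)))
Pow(Add(Function('P')(134, -36), U), -1) = Pow(Add(Add(Rational(-7, 9), Mul(Rational(2, 9), 134), Mul(Rational(4, 9), -36)), -38728), -1) = Pow(Add(Add(Rational(-7, 9), Rational(268, 9), -16), -38728), -1) = Pow(Add(13, -38728), -1) = Pow(-38715, -1) = Rational(-1, 38715)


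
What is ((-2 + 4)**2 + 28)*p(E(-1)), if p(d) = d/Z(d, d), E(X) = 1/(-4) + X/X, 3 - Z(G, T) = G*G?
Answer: 128/13 ≈ 9.8462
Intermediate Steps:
Z(G, T) = 3 - G**2 (Z(G, T) = 3 - G*G = 3 - G**2)
E(X) = 3/4 (E(X) = 1*(-1/4) + 1 = -1/4 + 1 = 3/4)
p(d) = d/(3 - d**2)
((-2 + 4)**2 + 28)*p(E(-1)) = ((-2 + 4)**2 + 28)*(-1*3/4/(-3 + (3/4)**2)) = (2**2 + 28)*(-1*3/4/(-3 + 9/16)) = (4 + 28)*(-1*3/4/(-39/16)) = 32*(-1*3/4*(-16/39)) = 32*(4/13) = 128/13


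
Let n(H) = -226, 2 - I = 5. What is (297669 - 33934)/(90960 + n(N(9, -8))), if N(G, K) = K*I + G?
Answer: 263735/90734 ≈ 2.9067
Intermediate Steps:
I = -3 (I = 2 - 1*5 = 2 - 5 = -3)
N(G, K) = G - 3*K (N(G, K) = K*(-3) + G = -3*K + G = G - 3*K)
(297669 - 33934)/(90960 + n(N(9, -8))) = (297669 - 33934)/(90960 - 226) = 263735/90734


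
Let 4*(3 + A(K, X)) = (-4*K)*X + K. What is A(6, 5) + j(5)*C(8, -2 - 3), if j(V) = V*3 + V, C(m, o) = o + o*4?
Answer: -1063/2 ≈ -531.50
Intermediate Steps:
C(m, o) = 5*o (C(m, o) = o + 4*o = 5*o)
A(K, X) = -3 + K/4 - K*X (A(K, X) = -3 + ((-4*K)*X + K)/4 = -3 + (-4*K*X + K)/4 = -3 + (K - 4*K*X)/4 = -3 + (K/4 - K*X) = -3 + K/4 - K*X)
j(V) = 4*V (j(V) = 3*V + V = 4*V)
A(6, 5) + j(5)*C(8, -2 - 3) = (-3 + (¼)*6 - 1*6*5) + (4*5)*(5*(-2 - 3)) = (-3 + 3/2 - 30) + 20*(5*(-5)) = -63/2 + 20*(-25) = -63/2 - 500 = -1063/2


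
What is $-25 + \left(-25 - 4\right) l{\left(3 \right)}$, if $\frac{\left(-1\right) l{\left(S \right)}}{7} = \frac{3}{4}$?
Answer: $\frac{509}{4} \approx 127.25$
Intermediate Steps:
$l{\left(S \right)} = - \frac{21}{4}$ ($l{\left(S \right)} = - 7 \cdot \frac{3}{4} = - 7 \cdot 3 \cdot \frac{1}{4} = \left(-7\right) \frac{3}{4} = - \frac{21}{4}$)
$-25 + \left(-25 - 4\right) l{\left(3 \right)} = -25 + \left(-25 - 4\right) \left(- \frac{21}{4}\right) = -25 - - \frac{609}{4} = -25 + \frac{609}{4} = \frac{509}{4}$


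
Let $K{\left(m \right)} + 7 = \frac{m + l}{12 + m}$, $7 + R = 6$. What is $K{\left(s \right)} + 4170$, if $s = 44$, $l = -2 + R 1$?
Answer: $\frac{233169}{56} \approx 4163.7$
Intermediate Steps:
$R = -1$ ($R = -7 + 6 = -1$)
$l = -3$ ($l = -2 - 1 = -3$)
$K{\left(m \right)} = -7 + \frac{-3 + m}{12 + m}$ ($K{\left(m \right)} = -7 + \frac{m - 3}{12 + m} = -7 + \frac{-3 + m}{12 + m}$)
$K{\left(s \right)} + 4170 = \frac{3 \left(-29 - 88\right)}{12 + 44} + 4170 = \frac{3 \left(-29 - 88\right)}{56} + 4170 = 3 \cdot \frac{1}{56} \left(-117\right) + 4170 = - \frac{351}{56} + 4170 = \frac{233169}{56}$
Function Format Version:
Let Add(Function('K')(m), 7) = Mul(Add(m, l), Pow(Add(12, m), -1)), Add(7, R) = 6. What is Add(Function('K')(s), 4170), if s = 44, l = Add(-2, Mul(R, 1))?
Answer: Rational(233169, 56) ≈ 4163.7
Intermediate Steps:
R = -1 (R = Add(-7, 6) = -1)
l = -3 (l = Add(-2, Mul(-1, 1)) = Add(-2, -1) = -3)
Function('K')(m) = Add(-7, Mul(Pow(Add(12, m), -1), Add(-3, m))) (Function('K')(m) = Add(-7, Mul(Add(m, -3), Pow(Add(12, m), -1))) = Add(-7, Mul(Add(-3, m), Pow(Add(12, m), -1))) = Add(-7, Mul(Pow(Add(12, m), -1), Add(-3, m))))
Add(Function('K')(s), 4170) = Add(Mul(3, Pow(Add(12, 44), -1), Add(-29, Mul(-2, 44))), 4170) = Add(Mul(3, Pow(56, -1), Add(-29, -88)), 4170) = Add(Mul(3, Rational(1, 56), -117), 4170) = Add(Rational(-351, 56), 4170) = Rational(233169, 56)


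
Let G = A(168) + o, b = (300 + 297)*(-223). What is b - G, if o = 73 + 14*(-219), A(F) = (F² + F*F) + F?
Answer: -186754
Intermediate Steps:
A(F) = F + 2*F² (A(F) = (F² + F²) + F = 2*F² + F = F + 2*F²)
b = -133131 (b = 597*(-223) = -133131)
o = -2993 (o = 73 - 3066 = -2993)
G = 53623 (G = 168*(1 + 2*168) - 2993 = 168*(1 + 336) - 2993 = 168*337 - 2993 = 56616 - 2993 = 53623)
b - G = -133131 - 1*53623 = -133131 - 53623 = -186754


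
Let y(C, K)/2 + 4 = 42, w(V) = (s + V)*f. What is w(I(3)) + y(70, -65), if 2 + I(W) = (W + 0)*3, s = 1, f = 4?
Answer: 108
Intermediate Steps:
I(W) = -2 + 3*W (I(W) = -2 + (W + 0)*3 = -2 + W*3 = -2 + 3*W)
w(V) = 4 + 4*V (w(V) = (1 + V)*4 = 4 + 4*V)
y(C, K) = 76 (y(C, K) = -8 + 2*42 = -8 + 84 = 76)
w(I(3)) + y(70, -65) = (4 + 4*(-2 + 3*3)) + 76 = (4 + 4*(-2 + 9)) + 76 = (4 + 4*7) + 76 = (4 + 28) + 76 = 32 + 76 = 108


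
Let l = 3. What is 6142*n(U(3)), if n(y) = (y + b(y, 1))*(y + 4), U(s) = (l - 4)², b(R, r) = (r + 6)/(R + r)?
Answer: 138195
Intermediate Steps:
b(R, r) = (6 + r)/(R + r)
U(s) = 1 (U(s) = (3 - 4)² = (-1)² = 1)
n(y) = (4 + y)*(y + 7/(1 + y)) (n(y) = (y + (6 + 1)/(y + 1))*(y + 4) = (y + 7/(1 + y))*(4 + y) = (4 + y)*(y + 7/(1 + y)))
6142*n(U(3)) = 6142*((28 + 7*1 + 1*(1 + 1)*(4 + 1))/(1 + 1)) = 6142*((28 + 7 + 1*2*5)/2) = 6142*((28 + 7 + 10)/2) = 6142*((½)*45) = 6142*(45/2) = 138195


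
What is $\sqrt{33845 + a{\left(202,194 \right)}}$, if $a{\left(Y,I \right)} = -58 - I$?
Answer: $\sqrt{33593} \approx 183.28$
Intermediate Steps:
$\sqrt{33845 + a{\left(202,194 \right)}} = \sqrt{33845 - 252} = \sqrt{33593}$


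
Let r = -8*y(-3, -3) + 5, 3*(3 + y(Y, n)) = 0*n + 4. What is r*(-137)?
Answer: -7535/3 ≈ -2511.7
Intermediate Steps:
y(Y, n) = -5/3 (y(Y, n) = -3 + (0*n + 4)/3 = -3 + (0 + 4)/3 = -3 + (⅓)*4 = -3 + 4/3 = -5/3)
r = 55/3 (r = -8*(-5/3) + 5 = 40/3 + 5 = 55/3 ≈ 18.333)
r*(-137) = (55/3)*(-137) = -7535/3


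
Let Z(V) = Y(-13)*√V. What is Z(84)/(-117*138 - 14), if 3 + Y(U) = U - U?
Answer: 3*√21/8080 ≈ 0.0017015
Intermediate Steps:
Y(U) = -3 (Y(U) = -3 + (U - U) = -3 + 0 = -3)
Z(V) = -3*√V
Z(84)/(-117*138 - 14) = (-6*√21)/(-117*138 - 14) = (-6*√21)/(-16146 - 14) = -6*√21/(-16160) = -6*√21*(-1/16160) = 3*√21/8080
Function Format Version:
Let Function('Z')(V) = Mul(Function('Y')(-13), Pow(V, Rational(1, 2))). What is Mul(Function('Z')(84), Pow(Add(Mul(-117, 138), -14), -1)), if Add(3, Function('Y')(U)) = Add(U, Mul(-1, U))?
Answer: Mul(Rational(3, 8080), Pow(21, Rational(1, 2))) ≈ 0.0017015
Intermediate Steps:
Function('Y')(U) = -3 (Function('Y')(U) = Add(-3, Add(U, Mul(-1, U))) = Add(-3, 0) = -3)
Function('Z')(V) = Mul(-3, Pow(V, Rational(1, 2)))
Mul(Function('Z')(84), Pow(Add(Mul(-117, 138), -14), -1)) = Mul(Mul(-3, Pow(84, Rational(1, 2))), Pow(Add(Mul(-117, 138), -14), -1)) = Mul(Mul(-3, Mul(2, Pow(21, Rational(1, 2)))), Pow(Add(-16146, -14), -1)) = Mul(Mul(-6, Pow(21, Rational(1, 2))), Pow(-16160, -1)) = Mul(Mul(-6, Pow(21, Rational(1, 2))), Rational(-1, 16160)) = Mul(Rational(3, 8080), Pow(21, Rational(1, 2)))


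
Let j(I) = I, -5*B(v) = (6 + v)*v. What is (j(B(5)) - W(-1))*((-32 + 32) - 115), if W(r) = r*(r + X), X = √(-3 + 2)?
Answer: 1380 - 115*I ≈ 1380.0 - 115.0*I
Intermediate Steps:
B(v) = -v*(6 + v)/5 (B(v) = -(6 + v)*v/5 = -v*(6 + v)/5)
X = I (X = √(-1) = I ≈ 1.0*I)
W(r) = r*(I + r) (W(r) = r*(r + I) = r*(I + r))
(j(B(5)) - W(-1))*((-32 + 32) - 115) = (-⅕*5*(6 + 5) - (-1)*(I - 1))*((-32 + 32) - 115) = (-⅕*5*11 - (-1)*(-1 + I))*(0 - 115) = (-11 - (1 - I))*(-115) = (-11 + (-1 + I))*(-115) = (-12 + I)*(-115) = 1380 - 115*I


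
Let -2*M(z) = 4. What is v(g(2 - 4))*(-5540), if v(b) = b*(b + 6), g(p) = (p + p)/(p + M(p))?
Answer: -38780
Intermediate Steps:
M(z) = -2 (M(z) = -½*4 = -2)
g(p) = 2*p/(-2 + p) (g(p) = (p + p)/(p - 2) = (2*p)/(-2 + p) = 2*p/(-2 + p))
v(b) = b*(6 + b)
v(g(2 - 4))*(-5540) = ((2*(2 - 4)/(-2 + (2 - 4)))*(6 + 2*(2 - 4)/(-2 + (2 - 4))))*(-5540) = ((2*(-2)/(-2 - 2))*(6 + 2*(-2)/(-2 - 2)))*(-5540) = ((2*(-2)/(-4))*(6 + 2*(-2)/(-4)))*(-5540) = ((2*(-2)*(-¼))*(6 + 2*(-2)*(-¼)))*(-5540) = (1*(6 + 1))*(-5540) = (1*7)*(-5540) = 7*(-5540) = -38780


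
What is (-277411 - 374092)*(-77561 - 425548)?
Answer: 327777022827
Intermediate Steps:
(-277411 - 374092)*(-77561 - 425548) = -651503*(-503109) = 327777022827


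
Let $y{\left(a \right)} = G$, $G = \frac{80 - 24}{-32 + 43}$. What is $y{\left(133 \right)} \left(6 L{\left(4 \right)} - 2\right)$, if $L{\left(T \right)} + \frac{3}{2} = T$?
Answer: $\frac{728}{11} \approx 66.182$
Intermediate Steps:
$L{\left(T \right)} = - \frac{3}{2} + T$
$G = \frac{56}{11} \approx 5.0909$
$y{\left(a \right)} = \frac{56}{11}$
$y{\left(133 \right)} \left(6 L{\left(4 \right)} - 2\right) = \frac{56 \left(6 \left(- \frac{3}{2} + 4\right) - 2\right)}{11} = \frac{56 \left(6 \cdot \frac{5}{2} - 2\right)}{11} = \frac{56 \left(15 - 2\right)}{11} = \frac{56}{11} \cdot 13 = \frac{728}{11}$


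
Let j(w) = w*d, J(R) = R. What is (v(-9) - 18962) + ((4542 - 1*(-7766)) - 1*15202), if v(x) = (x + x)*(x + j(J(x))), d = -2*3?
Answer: -22666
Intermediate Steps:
d = -6
j(w) = -6*w (j(w) = w*(-6) = -6*w)
v(x) = -10*x² (v(x) = (x + x)*(x - 6*x) = (2*x)*(-5*x) = -10*x²)
(v(-9) - 18962) + ((4542 - 1*(-7766)) - 1*15202) = (-10*(-9)² - 18962) + ((4542 - 1*(-7766)) - 1*15202) = (-10*81 - 18962) + ((4542 + 7766) - 15202) = (-810 - 18962) + (12308 - 15202) = -19772 - 2894 = -22666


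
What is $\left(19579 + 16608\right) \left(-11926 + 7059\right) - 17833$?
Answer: $-176139962$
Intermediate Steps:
$\left(19579 + 16608\right) \left(-11926 + 7059\right) - 17833 = 36187 \left(-4867\right) - 17833 = -176122129 - 17833 = -176139962$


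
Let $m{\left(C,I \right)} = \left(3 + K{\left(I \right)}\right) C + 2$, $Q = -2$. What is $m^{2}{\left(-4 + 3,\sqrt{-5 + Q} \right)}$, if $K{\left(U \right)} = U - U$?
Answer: $1$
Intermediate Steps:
$K{\left(U \right)} = 0$
$m{\left(C,I \right)} = 2 + 3 C$ ($m{\left(C,I \right)} = \left(3 + 0\right) C + 2 = 3 C + 2 = 2 + 3 C$)
$m^{2}{\left(-4 + 3,\sqrt{-5 + Q} \right)} = \left(2 + 3 \left(-4 + 3\right)\right)^{2} = \left(2 + 3 \left(-1\right)\right)^{2} = \left(2 - 3\right)^{2} = \left(-1\right)^{2} = 1$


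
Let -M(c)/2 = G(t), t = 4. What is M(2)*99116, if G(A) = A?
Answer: -792928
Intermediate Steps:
M(c) = -8 (M(c) = -2*4 = -8)
M(2)*99116 = -8*99116 = -792928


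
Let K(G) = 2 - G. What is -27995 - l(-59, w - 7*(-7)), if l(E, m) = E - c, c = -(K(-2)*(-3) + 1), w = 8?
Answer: -27925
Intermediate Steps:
c = 11 (c = -((2 - 1*(-2))*(-3) + 1) = -((2 + 2)*(-3) + 1) = -(4*(-3) + 1) = -(-12 + 1) = -1*(-11) = 11)
l(E, m) = -11 + E (l(E, m) = E - 1*11 = E - 11 = -11 + E)
-27995 - l(-59, w - 7*(-7)) = -27995 - (-11 - 59) = -27995 - 1*(-70) = -27995 + 70 = -27925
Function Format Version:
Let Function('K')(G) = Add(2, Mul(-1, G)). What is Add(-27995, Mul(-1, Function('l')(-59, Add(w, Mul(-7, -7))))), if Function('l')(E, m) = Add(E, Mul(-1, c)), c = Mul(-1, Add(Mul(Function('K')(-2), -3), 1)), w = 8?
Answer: -27925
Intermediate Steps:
c = 11 (c = Mul(-1, Add(Mul(Add(2, Mul(-1, -2)), -3), 1)) = Mul(-1, Add(Mul(Add(2, 2), -3), 1)) = Mul(-1, Add(Mul(4, -3), 1)) = Mul(-1, Add(-12, 1)) = Mul(-1, -11) = 11)
Function('l')(E, m) = Add(-11, E) (Function('l')(E, m) = Add(E, Mul(-1, 11)) = Add(E, -11) = Add(-11, E))
Add(-27995, Mul(-1, Function('l')(-59, Add(w, Mul(-7, -7))))) = Add(-27995, Mul(-1, Add(-11, -59))) = Add(-27995, Mul(-1, -70)) = Add(-27995, 70) = -27925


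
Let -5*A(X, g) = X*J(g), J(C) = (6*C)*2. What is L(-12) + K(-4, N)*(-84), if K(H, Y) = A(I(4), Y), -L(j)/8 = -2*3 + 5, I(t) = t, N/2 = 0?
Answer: 8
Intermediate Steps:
N = 0 (N = 2*0 = 0)
L(j) = 8 (L(j) = -8*(-2*3 + 5) = -8*(-6 + 5) = -8*(-1) = 8)
J(C) = 12*C
A(X, g) = -12*X*g/5 (A(X, g) = -X*12*g/5 = -12*X*g/5)
K(H, Y) = -48*Y/5 (K(H, Y) = -12/5*4*Y = -48*Y/5)
L(-12) + K(-4, N)*(-84) = 8 - 48/5*0*(-84) = 8 + 0*(-84) = 8 + 0 = 8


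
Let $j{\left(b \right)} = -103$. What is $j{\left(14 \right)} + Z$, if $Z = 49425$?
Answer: $49322$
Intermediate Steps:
$j{\left(14 \right)} + Z = -103 + 49425 = 49322$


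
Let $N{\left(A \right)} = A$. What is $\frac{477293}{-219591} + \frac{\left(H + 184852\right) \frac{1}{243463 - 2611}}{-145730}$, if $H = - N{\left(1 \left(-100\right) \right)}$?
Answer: $- \frac{698030015907038}{321145999673265} \approx -2.1736$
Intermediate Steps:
$H = 100$ ($H = - 1 \left(-100\right) = \left(-1\right) \left(-100\right) = 100$)
$\frac{477293}{-219591} + \frac{\left(H + 184852\right) \frac{1}{243463 - 2611}}{-145730} = \frac{477293}{-219591} + \frac{\left(100 + 184852\right) \frac{1}{243463 - 2611}}{-145730} = 477293 \left(- \frac{1}{219591}\right) + \frac{184952}{240852} \left(- \frac{1}{145730}\right) = - \frac{477293}{219591} + 184952 \cdot \frac{1}{240852} \left(- \frac{1}{145730}\right) = - \frac{477293}{219591} + \frac{46238}{60213} \left(- \frac{1}{145730}\right) = - \frac{477293}{219591} - \frac{23119}{4387420245} = - \frac{698030015907038}{321145999673265}$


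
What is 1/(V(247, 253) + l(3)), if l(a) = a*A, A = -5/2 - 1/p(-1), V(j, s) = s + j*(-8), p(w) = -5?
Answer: -10/17299 ≈ -0.00057807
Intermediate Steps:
V(j, s) = s - 8*j
A = -23/10 (A = -5/2 - 1/(-5) = -5*½ - 1*(-⅕) = -5/2 + ⅕ = -23/10 ≈ -2.3000)
l(a) = -23*a/10 (l(a) = a*(-23/10) = -23*a/10)
1/(V(247, 253) + l(3)) = 1/((253 - 8*247) - 23/10*3) = 1/((253 - 1976) - 69/10) = 1/(-1723 - 69/10) = 1/(-17299/10) = -10/17299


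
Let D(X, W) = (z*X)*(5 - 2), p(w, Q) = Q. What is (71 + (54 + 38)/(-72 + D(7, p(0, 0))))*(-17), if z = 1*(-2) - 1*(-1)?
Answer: -110687/93 ≈ -1190.2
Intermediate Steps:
z = -1 (z = -2 + 1 = -1)
D(X, W) = -3*X (D(X, W) = (-X)*(5 - 2) = -X*3 = -3*X)
(71 + (54 + 38)/(-72 + D(7, p(0, 0))))*(-17) = (71 + (54 + 38)/(-72 - 3*7))*(-17) = (71 + 92/(-72 - 21))*(-17) = (71 + 92/(-93))*(-17) = (71 + 92*(-1/93))*(-17) = (71 - 92/93)*(-17) = (6511/93)*(-17) = -110687/93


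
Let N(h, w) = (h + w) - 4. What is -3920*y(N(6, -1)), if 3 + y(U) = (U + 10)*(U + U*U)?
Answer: -74480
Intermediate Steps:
N(h, w) = -4 + h + w
y(U) = -3 + (10 + U)*(U + U**2) (y(U) = -3 + (U + 10)*(U + U*U) = -3 + (10 + U)*(U + U**2))
-3920*y(N(6, -1)) = -3920*(-3 + (-4 + 6 - 1)**3 + 10*(-4 + 6 - 1) + 11*(-4 + 6 - 1)**2) = -3920*(-3 + 1**3 + 10*1 + 11*1**2) = -3920*(-3 + 1 + 10 + 11*1) = -3920*(-3 + 1 + 10 + 11) = -3920*19 = -74480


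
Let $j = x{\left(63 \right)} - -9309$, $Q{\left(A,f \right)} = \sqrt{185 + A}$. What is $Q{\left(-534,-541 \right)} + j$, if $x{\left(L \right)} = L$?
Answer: $9372 + i \sqrt{349} \approx 9372.0 + 18.682 i$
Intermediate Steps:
$j = 9372$ ($j = 63 - -9309 = 63 + \left(9546 - 237\right) = 63 + 9309 = 9372$)
$Q{\left(-534,-541 \right)} + j = \sqrt{185 - 534} + 9372 = \sqrt{-349} + 9372 = i \sqrt{349} + 9372 = 9372 + i \sqrt{349}$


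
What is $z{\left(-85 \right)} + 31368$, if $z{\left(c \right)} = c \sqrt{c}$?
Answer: $31368 - 85 i \sqrt{85} \approx 31368.0 - 783.66 i$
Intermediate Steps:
$z{\left(c \right)} = c^{\frac{3}{2}}$
$z{\left(-85 \right)} + 31368 = \left(-85\right)^{\frac{3}{2}} + 31368 = - 85 i \sqrt{85} + 31368 = 31368 - 85 i \sqrt{85}$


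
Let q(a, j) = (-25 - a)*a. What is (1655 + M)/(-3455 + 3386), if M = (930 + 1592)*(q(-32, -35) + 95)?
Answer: 323683/69 ≈ 4691.1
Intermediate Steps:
q(a, j) = a*(-25 - a)
M = -325338 (M = (930 + 1592)*(-1*(-32)*(25 - 32) + 95) = 2522*(-1*(-32)*(-7) + 95) = 2522*(-224 + 95) = 2522*(-129) = -325338)
(1655 + M)/(-3455 + 3386) = (1655 - 325338)/(-3455 + 3386) = -323683/(-69) = -323683*(-1/69) = 323683/69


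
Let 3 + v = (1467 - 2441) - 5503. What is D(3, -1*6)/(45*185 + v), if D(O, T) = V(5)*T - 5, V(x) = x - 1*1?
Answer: -29/1845 ≈ -0.015718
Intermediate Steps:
V(x) = -1 + x (V(x) = x - 1 = -1 + x)
v = -6480 (v = -3 + ((1467 - 2441) - 5503) = -3 + (-974 - 5503) = -3 - 6477 = -6480)
D(O, T) = -5 + 4*T (D(O, T) = (-1 + 5)*T - 5 = 4*T - 5 = -5 + 4*T)
D(3, -1*6)/(45*185 + v) = (-5 + 4*(-1*6))/(45*185 - 6480) = (-5 + 4*(-6))/(8325 - 6480) = (-5 - 24)/1845 = (1/1845)*(-29) = -29/1845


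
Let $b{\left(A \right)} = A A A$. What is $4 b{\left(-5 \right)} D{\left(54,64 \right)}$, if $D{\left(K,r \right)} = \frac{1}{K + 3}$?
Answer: $- \frac{500}{57} \approx -8.7719$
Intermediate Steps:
$b{\left(A \right)} = A^{3}$ ($b{\left(A \right)} = A^{2} A = A^{3}$)
$D{\left(K,r \right)} = \frac{1}{3 + K}$
$4 b{\left(-5 \right)} D{\left(54,64 \right)} = \frac{4 \left(-5\right)^{3}}{3 + 54} = \frac{4 \left(-125\right)}{57} = \left(-500\right) \frac{1}{57} = - \frac{500}{57}$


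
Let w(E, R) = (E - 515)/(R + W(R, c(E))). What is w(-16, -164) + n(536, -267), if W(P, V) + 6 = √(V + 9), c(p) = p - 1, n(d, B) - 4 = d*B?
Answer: -229826433/1606 + 59*I*√2/1606 ≈ -1.4311e+5 + 0.051954*I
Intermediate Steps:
n(d, B) = 4 + B*d (n(d, B) = 4 + d*B = 4 + B*d)
c(p) = -1 + p
W(P, V) = -6 + √(9 + V) (W(P, V) = -6 + √(V + 9) = -6 + √(9 + V))
w(E, R) = (-515 + E)/(-6 + R + √(8 + E)) (w(E, R) = (E - 515)/(R + (-6 + √(9 + (-1 + E)))) = (-515 + E)/(R + (-6 + √(8 + E))) = (-515 + E)/(-6 + R + √(8 + E)))
w(-16, -164) + n(536, -267) = (-515 - 16)/(-6 - 164 + √(8 - 16)) + (4 - 267*536) = -531/(-6 - 164 + √(-8)) + (4 - 143112) = -531/(-6 - 164 + 2*I*√2) - 143108 = -531/(-170 + 2*I*√2) - 143108 = -143108 - 531/(-170 + 2*I*√2)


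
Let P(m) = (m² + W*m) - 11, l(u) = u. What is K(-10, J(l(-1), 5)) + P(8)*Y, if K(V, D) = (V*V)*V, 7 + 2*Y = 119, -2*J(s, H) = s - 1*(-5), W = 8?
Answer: 5552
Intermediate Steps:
J(s, H) = -5/2 - s/2 (J(s, H) = -(s - 1*(-5))/2 = -(s + 5)/2 = -(5 + s)/2 = -5/2 - s/2)
Y = 56 (Y = -7/2 + (½)*119 = -7/2 + 119/2 = 56)
P(m) = -11 + m² + 8*m (P(m) = (m² + 8*m) - 11 = -11 + m² + 8*m)
K(V, D) = V³ (K(V, D) = V²*V = V³)
K(-10, J(l(-1), 5)) + P(8)*Y = (-10)³ + (-11 + 8² + 8*8)*56 = -1000 + (-11 + 64 + 64)*56 = -1000 + 117*56 = -1000 + 6552 = 5552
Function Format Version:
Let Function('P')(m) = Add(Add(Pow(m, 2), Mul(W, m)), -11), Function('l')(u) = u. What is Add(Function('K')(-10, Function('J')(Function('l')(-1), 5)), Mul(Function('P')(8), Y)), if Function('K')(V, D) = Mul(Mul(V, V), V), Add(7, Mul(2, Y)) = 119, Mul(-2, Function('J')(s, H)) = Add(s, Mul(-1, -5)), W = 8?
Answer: 5552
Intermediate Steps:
Function('J')(s, H) = Add(Rational(-5, 2), Mul(Rational(-1, 2), s)) (Function('J')(s, H) = Mul(Rational(-1, 2), Add(s, Mul(-1, -5))) = Mul(Rational(-1, 2), Add(s, 5)) = Mul(Rational(-1, 2), Add(5, s)) = Add(Rational(-5, 2), Mul(Rational(-1, 2), s)))
Y = 56 (Y = Add(Rational(-7, 2), Mul(Rational(1, 2), 119)) = Add(Rational(-7, 2), Rational(119, 2)) = 56)
Function('P')(m) = Add(-11, Pow(m, 2), Mul(8, m)) (Function('P')(m) = Add(Add(Pow(m, 2), Mul(8, m)), -11) = Add(-11, Pow(m, 2), Mul(8, m)))
Function('K')(V, D) = Pow(V, 3) (Function('K')(V, D) = Mul(Pow(V, 2), V) = Pow(V, 3))
Add(Function('K')(-10, Function('J')(Function('l')(-1), 5)), Mul(Function('P')(8), Y)) = Add(Pow(-10, 3), Mul(Add(-11, Pow(8, 2), Mul(8, 8)), 56)) = Add(-1000, Mul(Add(-11, 64, 64), 56)) = Add(-1000, Mul(117, 56)) = Add(-1000, 6552) = 5552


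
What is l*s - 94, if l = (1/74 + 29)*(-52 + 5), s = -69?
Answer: 6955765/74 ≈ 93997.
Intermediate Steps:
l = -100909/74 (l = (1/74 + 29)*(-47) = (2147/74)*(-47) = -100909/74 ≈ -1363.6)
l*s - 94 = -100909/74*(-69) - 94 = 6962721/74 - 94 = 6955765/74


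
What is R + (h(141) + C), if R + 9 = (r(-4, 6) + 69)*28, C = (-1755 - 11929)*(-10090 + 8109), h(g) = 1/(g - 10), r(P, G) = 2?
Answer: 3551407774/131 ≈ 2.7110e+7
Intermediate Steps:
h(g) = 1/(-10 + g)
C = 27108004 (C = -13684*(-1981) = 27108004)
R = 1979 (R = -9 + (2 + 69)*28 = -9 + 71*28 = -9 + 1988 = 1979)
R + (h(141) + C) = 1979 + (1/(-10 + 141) + 27108004) = 1979 + (1/131 + 27108004) = 1979 + 3551148525/131 = 3551407774/131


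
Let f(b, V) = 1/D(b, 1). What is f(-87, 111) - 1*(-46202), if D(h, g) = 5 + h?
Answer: 3788563/82 ≈ 46202.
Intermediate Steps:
f(b, V) = 1/(5 + b)
f(-87, 111) - 1*(-46202) = 1/(5 - 87) - 1*(-46202) = 1/(-82) + 46202 = -1/82 + 46202 = 3788563/82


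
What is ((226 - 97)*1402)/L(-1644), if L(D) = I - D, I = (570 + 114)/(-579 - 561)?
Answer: 301430/2739 ≈ 110.05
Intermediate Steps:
I = -⅗ (I = 684/(-1140) = 684*(-1/1140) = -⅗ ≈ -0.60000)
L(D) = -⅗ - D
((226 - 97)*1402)/L(-1644) = ((226 - 97)*1402)/(-⅗ - 1*(-1644)) = (129*1402)/(-⅗ + 1644) = 180858/(8217/5) = 180858*(5/8217) = 301430/2739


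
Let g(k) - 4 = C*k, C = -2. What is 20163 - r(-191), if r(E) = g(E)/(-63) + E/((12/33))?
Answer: 5214983/252 ≈ 20694.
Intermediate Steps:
g(k) = 4 - 2*k
r(E) = -4/63 + 701*E/252 (r(E) = (4 - 2*E)/(-63) + E/((12/33)) = (4 - 2*E)*(-1/63) + E/((12*(1/33))) = (-4/63 + 2*E/63) + E/(4/11) = (-4/63 + 2*E/63) + E*(11/4) = (-4/63 + 2*E/63) + 11*E/4 = -4/63 + 701*E/252)
20163 - r(-191) = 20163 - (-4/63 + (701/252)*(-191)) = 20163 - (-4/63 - 133891/252) = 20163 - 1*(-133907/252) = 20163 + 133907/252 = 5214983/252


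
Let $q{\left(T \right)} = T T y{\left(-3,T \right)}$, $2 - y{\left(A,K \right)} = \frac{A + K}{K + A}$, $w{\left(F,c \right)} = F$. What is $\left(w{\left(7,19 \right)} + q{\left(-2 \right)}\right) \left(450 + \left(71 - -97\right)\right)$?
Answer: $6798$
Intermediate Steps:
$y{\left(A,K \right)} = 1$ ($y{\left(A,K \right)} = 2 - \frac{A + K}{K + A} = 2 - \frac{A + K}{A + K} = 2 - 1 = 1$)
$q{\left(T \right)} = T^{2}$ ($q{\left(T \right)} = T T 1 = T^{2} \cdot 1 = T^{2}$)
$\left(w{\left(7,19 \right)} + q{\left(-2 \right)}\right) \left(450 + \left(71 - -97\right)\right) = \left(7 + \left(-2\right)^{2}\right) \left(450 + \left(71 - -97\right)\right) = \left(7 + 4\right) \left(450 + \left(71 + 97\right)\right) = 11 \left(450 + 168\right) = 11 \cdot 618 = 6798$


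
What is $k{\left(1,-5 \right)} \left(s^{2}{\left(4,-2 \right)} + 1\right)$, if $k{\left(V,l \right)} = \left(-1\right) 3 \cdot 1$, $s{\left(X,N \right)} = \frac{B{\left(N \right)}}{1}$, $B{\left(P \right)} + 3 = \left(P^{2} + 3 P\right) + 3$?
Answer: $-15$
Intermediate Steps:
$B{\left(P \right)} = P^{2} + 3 P$ ($B{\left(P \right)} = -3 + \left(\left(P^{2} + 3 P\right) + 3\right) = -3 + \left(3 + P^{2} + 3 P\right) = P^{2} + 3 P$)
$s{\left(X,N \right)} = N \left(3 + N\right)$ ($s{\left(X,N \right)} = \frac{N \left(3 + N\right)}{1} = N \left(3 + N\right) 1 = N \left(3 + N\right)$)
$k{\left(V,l \right)} = -3$ ($k{\left(V,l \right)} = \left(-3\right) 1 = -3$)
$k{\left(1,-5 \right)} \left(s^{2}{\left(4,-2 \right)} + 1\right) = - 3 \left(\left(- 2 \left(3 - 2\right)\right)^{2} + 1\right) = - 3 \left(\left(\left(-2\right) 1\right)^{2} + 1\right) = - 3 \left(\left(-2\right)^{2} + 1\right) = - 3 \left(4 + 1\right) = \left(-3\right) 5 = -15$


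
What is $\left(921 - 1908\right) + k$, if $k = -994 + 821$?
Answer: $-1160$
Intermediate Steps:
$k = -173$
$\left(921 - 1908\right) + k = \left(921 - 1908\right) - 173 = -987 - 173 = -1160$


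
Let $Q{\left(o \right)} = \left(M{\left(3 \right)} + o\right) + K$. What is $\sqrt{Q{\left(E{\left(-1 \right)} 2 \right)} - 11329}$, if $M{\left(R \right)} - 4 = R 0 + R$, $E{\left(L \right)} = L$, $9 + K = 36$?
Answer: $i \sqrt{11297} \approx 106.29 i$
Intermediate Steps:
$K = 27$ ($K = -9 + 36 = 27$)
$M{\left(R \right)} = 4 + R$ ($M{\left(R \right)} = 4 + \left(R 0 + R\right) = 4 + \left(0 + R\right) = 4 + R$)
$Q{\left(o \right)} = 34 + o$ ($Q{\left(o \right)} = \left(\left(4 + 3\right) + o\right) + 27 = \left(7 + o\right) + 27 = 34 + o$)
$\sqrt{Q{\left(E{\left(-1 \right)} 2 \right)} - 11329} = \sqrt{\left(34 - 2\right) - 11329} = \sqrt{32 - 11329} = \sqrt{-11297} = i \sqrt{11297}$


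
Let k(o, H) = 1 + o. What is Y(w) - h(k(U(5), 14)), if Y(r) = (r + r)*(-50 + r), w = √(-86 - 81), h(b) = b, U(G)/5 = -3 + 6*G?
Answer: -470 - 100*I*√167 ≈ -470.0 - 1292.3*I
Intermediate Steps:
U(G) = -15 + 30*G (U(G) = 5*(-3 + 6*G) = -15 + 30*G)
w = I*√167 (w = √(-167) = I*√167 ≈ 12.923*I)
Y(r) = 2*r*(-50 + r) (Y(r) = (2*r)*(-50 + r) = 2*r*(-50 + r))
Y(w) - h(k(U(5), 14)) = 2*(I*√167)*(-50 + I*√167) - (1 + (-15 + 30*5)) = 2*I*√167*(-50 + I*√167) - (1 + (-15 + 150)) = 2*I*√167*(-50 + I*√167) - (1 + 135) = 2*I*√167*(-50 + I*√167) - 1*136 = 2*I*√167*(-50 + I*√167) - 136 = -136 + 2*I*√167*(-50 + I*√167)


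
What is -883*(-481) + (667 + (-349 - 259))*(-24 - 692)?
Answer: 382479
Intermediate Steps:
-883*(-481) + (667 + (-349 - 259))*(-24 - 692) = 424723 + (667 - 608)*(-716) = 424723 + 59*(-716) = 424723 - 42244 = 382479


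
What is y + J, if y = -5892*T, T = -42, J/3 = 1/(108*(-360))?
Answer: 3207133439/12960 ≈ 2.4746e+5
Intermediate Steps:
J = -1/12960 (J = 3/((108*(-360))) = 3/(-38880) = 3*(-1/38880) = -1/12960 ≈ -7.7161e-5)
y = 247464 (y = -5892*(-42) = 247464)
y + J = 247464 - 1/12960 = 3207133439/12960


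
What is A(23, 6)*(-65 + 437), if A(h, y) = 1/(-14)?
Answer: -186/7 ≈ -26.571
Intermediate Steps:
A(h, y) = -1/14
A(23, 6)*(-65 + 437) = -(-65 + 437)/14 = -1/14*372 = -186/7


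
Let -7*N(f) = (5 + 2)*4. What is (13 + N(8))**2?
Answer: 81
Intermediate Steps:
N(f) = -4 (N(f) = -(5 + 2)*4/7 = -4)
(13 + N(8))**2 = (13 - 4)**2 = 9**2 = 81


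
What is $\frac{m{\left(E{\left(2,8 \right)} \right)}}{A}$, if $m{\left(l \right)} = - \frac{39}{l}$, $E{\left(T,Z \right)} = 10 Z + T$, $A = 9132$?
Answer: $- \frac{13}{249608} \approx -5.2082 \cdot 10^{-5}$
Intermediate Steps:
$E{\left(T,Z \right)} = T + 10 Z$
$\frac{m{\left(E{\left(2,8 \right)} \right)}}{A} = \frac{\left(-39\right) \frac{1}{2 + 10 \cdot 8}}{9132} = - \frac{39}{2 + 80} \cdot \frac{1}{9132} = - \frac{39}{82} \cdot \frac{1}{9132} = \left(-39\right) \frac{1}{82} \cdot \frac{1}{9132} = \left(- \frac{39}{82}\right) \frac{1}{9132} = - \frac{13}{249608}$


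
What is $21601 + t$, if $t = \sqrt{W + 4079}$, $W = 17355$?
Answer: $21601 + \sqrt{21434} \approx 21747.0$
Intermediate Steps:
$t = \sqrt{21434}$ ($t = \sqrt{17355 + 4079} = \sqrt{21434} \approx 146.4$)
$21601 + t = 21601 + \sqrt{21434}$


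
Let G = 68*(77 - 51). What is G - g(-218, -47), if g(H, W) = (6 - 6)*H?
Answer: 1768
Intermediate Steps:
g(H, W) = 0 (g(H, W) = 0*H = 0)
G = 1768 (G = 68*26 = 1768)
G - g(-218, -47) = 1768 - 1*0 = 1768 + 0 = 1768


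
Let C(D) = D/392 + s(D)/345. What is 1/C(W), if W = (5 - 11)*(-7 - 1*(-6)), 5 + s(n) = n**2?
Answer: 67620/7111 ≈ 9.5092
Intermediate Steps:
s(n) = -5 + n**2
W = 6 (W = -6*(-7 + 6) = -6*(-1) = 6)
C(D) = -1/69 + D**2/345 + D/392 (C(D) = D/392 + (-5 + D**2)/345 = D*(1/392) + (-5 + D**2)*(1/345) = D/392 + (-1/69 + D**2/345) = -1/69 + D**2/345 + D/392)
1/C(W) = 1/(-1/69 + (1/345)*6**2 + (1/392)*6) = 1/(-1/69 + (1/345)*36 + 3/196) = 1/(-1/69 + 12/115 + 3/196) = 1/(7111/67620) = 67620/7111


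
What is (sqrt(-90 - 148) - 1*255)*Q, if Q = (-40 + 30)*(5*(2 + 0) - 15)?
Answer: -12750 + 50*I*sqrt(238) ≈ -12750.0 + 771.36*I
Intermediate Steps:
Q = 50 (Q = -10*(5*2 - 15) = -10*(10 - 15) = -10*(-5) = 50)
(sqrt(-90 - 148) - 1*255)*Q = (sqrt(-90 - 148) - 1*255)*50 = (sqrt(-238) - 255)*50 = (I*sqrt(238) - 255)*50 = (-255 + I*sqrt(238))*50 = -12750 + 50*I*sqrt(238)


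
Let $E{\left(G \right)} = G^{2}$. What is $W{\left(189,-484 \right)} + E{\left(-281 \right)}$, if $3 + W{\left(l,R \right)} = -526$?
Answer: $78432$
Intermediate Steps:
$W{\left(l,R \right)} = -529$ ($W{\left(l,R \right)} = -3 - 526 = -529$)
$W{\left(189,-484 \right)} + E{\left(-281 \right)} = -529 + \left(-281\right)^{2} = -529 + 78961 = 78432$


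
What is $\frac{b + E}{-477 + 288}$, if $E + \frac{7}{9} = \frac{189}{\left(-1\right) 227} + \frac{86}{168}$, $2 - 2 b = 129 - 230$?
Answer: $- \frac{2883169}{10811556} \approx -0.26667$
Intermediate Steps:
$b = \frac{103}{2}$ ($b = 1 - \frac{129 - 230}{2} = 1 - - \frac{101}{2} = 1 + \frac{101}{2} = \frac{103}{2} \approx 51.5$)
$E = - \frac{62837}{57204}$ ($E = - \frac{7}{9} + \left(\frac{189}{\left(-1\right) 227} + \frac{86}{168}\right) = - \frac{7}{9} + \left(\frac{189}{-227} + 86 \cdot \frac{1}{168}\right) = - \frac{7}{9} + \left(189 \left(- \frac{1}{227}\right) + \frac{43}{84}\right) = - \frac{7}{9} + \left(- \frac{189}{227} + \frac{43}{84}\right) = - \frac{7}{9} - \frac{6115}{19068} = - \frac{62837}{57204} \approx -1.0985$)
$\frac{b + E}{-477 + 288} = \frac{\frac{103}{2} - \frac{62837}{57204}}{-477 + 288} = \frac{2883169}{57204 \left(-189\right)} = \frac{2883169}{57204} \left(- \frac{1}{189}\right) = - \frac{2883169}{10811556}$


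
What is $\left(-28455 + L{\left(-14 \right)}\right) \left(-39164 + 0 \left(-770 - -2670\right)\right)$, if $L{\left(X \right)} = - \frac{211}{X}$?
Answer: $\frac{7796749538}{7} \approx 1.1138 \cdot 10^{9}$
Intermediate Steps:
$\left(-28455 + L{\left(-14 \right)}\right) \left(-39164 + 0 \left(-770 - -2670\right)\right) = \left(-28455 - \frac{211}{-14}\right) \left(-39164 + 0 \left(-770 - -2670\right)\right) = \left(-28455 - - \frac{211}{14}\right) \left(-39164 + 0 \left(-770 + 2670\right)\right) = \left(-28455 + \frac{211}{14}\right) \left(-39164 + 0 \cdot 1900\right) = - \frac{398159 \left(-39164 + 0\right)}{14} = \left(- \frac{398159}{14}\right) \left(-39164\right) = \frac{7796749538}{7}$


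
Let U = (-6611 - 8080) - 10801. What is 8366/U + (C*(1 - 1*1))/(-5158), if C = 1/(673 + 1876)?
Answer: -4183/12746 ≈ -0.32818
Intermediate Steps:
C = 1/2549 ≈ 0.00039231
U = -25492 (U = -14691 - 10801 = -25492)
8366/U + (C*(1 - 1*1))/(-5158) = 8366/(-25492) + ((1 - 1*1)/2549)/(-5158) = 8366*(-1/25492) + ((1 - 1)/2549)*(-1/5158) = -4183/12746 + ((1/2549)*0)*(-1/5158) = -4183/12746 + 0*(-1/5158) = -4183/12746 + 0 = -4183/12746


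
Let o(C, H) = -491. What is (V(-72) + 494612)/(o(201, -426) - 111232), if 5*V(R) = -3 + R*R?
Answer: -2478241/558615 ≈ -4.4364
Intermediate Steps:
V(R) = -⅗ + R²/5 (V(R) = (-3 + R*R)/5 = (-3 + R²)/5 = -⅗ + R²/5)
(V(-72) + 494612)/(o(201, -426) - 111232) = ((-⅗ + (⅕)*(-72)²) + 494612)/(-491 - 111232) = ((-⅗ + (⅕)*5184) + 494612)/(-111723) = ((-⅗ + 5184/5) + 494612)*(-1/111723) = (5181/5 + 494612)*(-1/111723) = (2478241/5)*(-1/111723) = -2478241/558615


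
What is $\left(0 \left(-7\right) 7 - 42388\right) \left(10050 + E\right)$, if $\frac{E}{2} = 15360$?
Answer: $-1728158760$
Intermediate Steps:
$E = 30720$ ($E = 2 \cdot 15360 = 30720$)
$\left(0 \left(-7\right) 7 - 42388\right) \left(10050 + E\right) = \left(0 \left(-7\right) 7 - 42388\right) \left(10050 + 30720\right) = \left(0 \cdot 7 - 42388\right) 40770 = \left(0 - 42388\right) 40770 = \left(-42388\right) 40770 = -1728158760$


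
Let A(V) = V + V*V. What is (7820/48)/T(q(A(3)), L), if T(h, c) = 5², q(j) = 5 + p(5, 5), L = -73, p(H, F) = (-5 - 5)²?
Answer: 391/60 ≈ 6.5167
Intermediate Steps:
p(H, F) = 100 (p(H, F) = (-10)² = 100)
A(V) = V + V²
q(j) = 105 (q(j) = 5 + 100 = 105)
T(h, c) = 25
(7820/48)/T(q(A(3)), L) = (7820/48)/25 = (7820*(1/48))*(1/25) = (1955/12)*(1/25) = 391/60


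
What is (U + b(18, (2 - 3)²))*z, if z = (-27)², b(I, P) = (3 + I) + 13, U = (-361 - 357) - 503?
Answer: -865323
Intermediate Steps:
U = -1221 (U = -718 - 503 = -1221)
b(I, P) = 16 + I
z = 729
(U + b(18, (2 - 3)²))*z = (-1221 + (16 + 18))*729 = (-1221 + 34)*729 = -1187*729 = -865323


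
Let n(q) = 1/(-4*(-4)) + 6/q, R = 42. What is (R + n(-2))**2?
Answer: 390625/256 ≈ 1525.9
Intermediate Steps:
n(q) = 1/16 + 6/q (n(q) = -1/4*(-1/4) + 6/q = 1/16 + 6/q)
(R + n(-2))**2 = (42 + (1/16)*(96 - 2)/(-2))**2 = (42 + (1/16)*(-1/2)*94)**2 = (42 - 47/16)**2 = (625/16)**2 = 390625/256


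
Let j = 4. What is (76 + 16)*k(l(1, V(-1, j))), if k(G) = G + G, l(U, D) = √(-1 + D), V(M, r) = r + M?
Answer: 184*√2 ≈ 260.22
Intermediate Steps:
V(M, r) = M + r
k(G) = 2*G
(76 + 16)*k(l(1, V(-1, j))) = (76 + 16)*(2*√(-1 + (-1 + 4))) = 92*(2*√(-1 + 3)) = 92*(2*√2) = 184*√2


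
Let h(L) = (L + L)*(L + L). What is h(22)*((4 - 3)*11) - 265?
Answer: 21031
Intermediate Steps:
h(L) = 4*L² (h(L) = (2*L)*(2*L) = 4*L²)
h(22)*((4 - 3)*11) - 265 = (4*22²)*((4 - 3)*11) - 265 = (4*484)*(1*11) - 265 = 1936*11 - 265 = 21296 - 265 = 21031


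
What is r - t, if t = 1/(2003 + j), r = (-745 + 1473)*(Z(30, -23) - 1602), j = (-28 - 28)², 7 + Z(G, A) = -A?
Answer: -5933530513/5139 ≈ -1.1546e+6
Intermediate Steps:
Z(G, A) = -7 - A
j = 3136 (j = (-56)² = 3136)
r = -1154608 (r = (-745 + 1473)*((-7 - 1*(-23)) - 1602) = 728*((-7 + 23) - 1602) = 728*(16 - 1602) = 728*(-1586) = -1154608)
t = 1/5139 (t = 1/(2003 + 3136) = 1/5139 ≈ 0.00019459)
r - t = -1154608 - 1*1/5139 = -1154608 - 1/5139 = -5933530513/5139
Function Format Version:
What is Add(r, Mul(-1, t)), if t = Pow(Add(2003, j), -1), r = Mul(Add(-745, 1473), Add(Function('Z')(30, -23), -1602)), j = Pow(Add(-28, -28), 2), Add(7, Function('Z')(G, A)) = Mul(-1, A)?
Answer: Rational(-5933530513, 5139) ≈ -1.1546e+6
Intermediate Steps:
Function('Z')(G, A) = Add(-7, Mul(-1, A))
j = 3136 (j = Pow(-56, 2) = 3136)
r = -1154608 (r = Mul(Add(-745, 1473), Add(Add(-7, Mul(-1, -23)), -1602)) = Mul(728, Add(Add(-7, 23), -1602)) = Mul(728, Add(16, -1602)) = Mul(728, -1586) = -1154608)
t = Rational(1, 5139) (t = Pow(Add(2003, 3136), -1) = Pow(5139, -1) = Rational(1, 5139) ≈ 0.00019459)
Add(r, Mul(-1, t)) = Add(-1154608, Mul(-1, Rational(1, 5139))) = Add(-1154608, Rational(-1, 5139)) = Rational(-5933530513, 5139)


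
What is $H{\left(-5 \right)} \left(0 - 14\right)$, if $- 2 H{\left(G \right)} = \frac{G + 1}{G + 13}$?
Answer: $- \frac{7}{2} \approx -3.5$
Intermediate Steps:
$H{\left(G \right)} = - \frac{1 + G}{2 \left(13 + G\right)}$ ($H{\left(G \right)} = - \frac{\left(G + 1\right) \frac{1}{G + 13}}{2} = - \frac{\left(1 + G\right) \frac{1}{13 + G}}{2} = - \frac{\frac{1}{13 + G} \left(1 + G\right)}{2} = - \frac{1 + G}{2 \left(13 + G\right)}$)
$H{\left(-5 \right)} \left(0 - 14\right) = \frac{-1 - -5}{2 \left(13 - 5\right)} \left(0 - 14\right) = \frac{-1 + 5}{2 \cdot 8} \left(-14\right) = \frac{1}{2} \cdot \frac{1}{8} \cdot 4 \left(-14\right) = \frac{1}{4} \left(-14\right) = - \frac{7}{2}$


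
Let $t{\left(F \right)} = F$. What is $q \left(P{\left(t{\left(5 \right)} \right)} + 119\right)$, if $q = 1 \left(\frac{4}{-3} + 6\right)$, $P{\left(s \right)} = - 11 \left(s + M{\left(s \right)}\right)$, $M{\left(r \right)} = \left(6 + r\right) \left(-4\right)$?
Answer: $\frac{7672}{3} \approx 2557.3$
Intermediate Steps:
$M{\left(r \right)} = -24 - 4 r$
$P{\left(s \right)} = 264 + 33 s$ ($P{\left(s \right)} = - 11 \left(s - \left(24 + 4 s\right)\right) = - 11 \left(-24 - 3 s\right) = 264 + 33 s$)
$q = \frac{14}{3}$ ($q = 1 \left(4 \left(- \frac{1}{3}\right) + 6\right) = 1 \left(- \frac{4}{3} + 6\right) = 1 \cdot \frac{14}{3} = \frac{14}{3} \approx 4.6667$)
$q \left(P{\left(t{\left(5 \right)} \right)} + 119\right) = \frac{14 \left(\left(264 + 33 \cdot 5\right) + 119\right)}{3} = \frac{14 \left(\left(264 + 165\right) + 119\right)}{3} = \frac{14 \left(429 + 119\right)}{3} = \frac{14}{3} \cdot 548 = \frac{7672}{3}$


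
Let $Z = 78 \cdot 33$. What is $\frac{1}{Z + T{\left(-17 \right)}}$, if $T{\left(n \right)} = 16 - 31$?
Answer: $\frac{1}{2559} \approx 0.00039078$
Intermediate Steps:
$T{\left(n \right)} = -15$
$Z = 2574$
$\frac{1}{Z + T{\left(-17 \right)}} = \frac{1}{2574 - 15} = \frac{1}{2559}$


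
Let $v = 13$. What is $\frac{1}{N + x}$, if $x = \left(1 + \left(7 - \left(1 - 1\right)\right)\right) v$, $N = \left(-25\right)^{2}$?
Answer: $\frac{1}{729} \approx 0.0013717$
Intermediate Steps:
$N = 625$
$x = 104$ ($x = \left(1 + \left(7 - \left(1 - 1\right)\right)\right) 13 = \left(1 + \left(7 - 0\right)\right) 13 = \left(1 + \left(7 + 0\right)\right) 13 = \left(1 + 7\right) 13 = 8 \cdot 13 = 104$)
$\frac{1}{N + x} = \frac{1}{625 + 104} = \frac{1}{729}$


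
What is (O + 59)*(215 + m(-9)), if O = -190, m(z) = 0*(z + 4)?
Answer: -28165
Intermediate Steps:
m(z) = 0 (m(z) = 0*(4 + z) = 0)
(O + 59)*(215 + m(-9)) = (-190 + 59)*(215 + 0) = -131*215 = -28165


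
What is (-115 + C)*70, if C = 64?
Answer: -3570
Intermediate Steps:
(-115 + C)*70 = (-115 + 64)*70 = -51*70 = -3570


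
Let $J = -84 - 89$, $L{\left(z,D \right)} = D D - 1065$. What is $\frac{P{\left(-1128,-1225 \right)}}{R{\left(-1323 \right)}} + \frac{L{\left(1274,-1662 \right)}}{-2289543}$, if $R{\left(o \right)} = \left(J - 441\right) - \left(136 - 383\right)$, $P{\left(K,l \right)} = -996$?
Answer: $\frac{422344045}{280087427} \approx 1.5079$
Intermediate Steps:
$L{\left(z,D \right)} = -1065 + D^{2}$ ($L{\left(z,D \right)} = D^{2} - 1065 = -1065 + D^{2}$)
$J = -173$
$R{\left(o \right)} = -367$ ($R{\left(o \right)} = \left(-173 - 441\right) - \left(136 - 383\right) = -614 - \left(136 - 383\right) = -614 - -247 = -614 + 247 = -367$)
$\frac{P{\left(-1128,-1225 \right)}}{R{\left(-1323 \right)}} + \frac{L{\left(1274,-1662 \right)}}{-2289543} = - \frac{996}{-367} + \frac{-1065 + \left(-1662\right)^{2}}{-2289543} = \left(-996\right) \left(- \frac{1}{367}\right) + \left(-1065 + 2762244\right) \left(- \frac{1}{2289543}\right) = \frac{996}{367} + 2761179 \left(- \frac{1}{2289543}\right) = \frac{996}{367} - \frac{920393}{763181} = \frac{422344045}{280087427}$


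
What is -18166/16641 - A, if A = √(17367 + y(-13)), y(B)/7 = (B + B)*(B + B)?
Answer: -18166/16641 - 7*√451 ≈ -149.75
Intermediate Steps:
y(B) = 28*B² (y(B) = 7*((B + B)*(B + B)) = 7*((2*B)*(2*B)) = 7*(4*B²) = 28*B²)
A = 7*√451 (A = √(17367 + 28*(-13)²) = √(17367 + 28*169) = √(17367 + 4732) = √22099 = 7*√451 ≈ 148.66)
-18166/16641 - A = -18166/16641 - 7*√451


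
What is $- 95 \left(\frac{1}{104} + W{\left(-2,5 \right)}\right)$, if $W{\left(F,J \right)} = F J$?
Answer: $\frac{98705}{104} \approx 949.09$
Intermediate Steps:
$- 95 \left(\frac{1}{104} + W{\left(-2,5 \right)}\right) = - 95 \left(\frac{1}{104} - 10\right) = \left(-95\right) \left(- \frac{1039}{104}\right) = \frac{98705}{104}$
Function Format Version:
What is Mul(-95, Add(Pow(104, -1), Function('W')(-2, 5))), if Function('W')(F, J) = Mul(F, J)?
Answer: Rational(98705, 104) ≈ 949.09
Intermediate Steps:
Mul(-95, Add(Pow(104, -1), Function('W')(-2, 5))) = Mul(-95, Add(Pow(104, -1), Mul(-2, 5))) = Mul(-95, Add(Rational(1, 104), -10)) = Mul(-95, Rational(-1039, 104)) = Rational(98705, 104)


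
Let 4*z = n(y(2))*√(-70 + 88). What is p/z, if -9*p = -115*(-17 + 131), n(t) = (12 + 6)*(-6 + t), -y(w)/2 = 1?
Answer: -2185*√2/324 ≈ -9.5372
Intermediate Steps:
y(w) = -2 (y(w) = -2*1 = -2)
n(t) = -108 + 18*t (n(t) = 18*(-6 + t) = -108 + 18*t)
p = 4370/3 (p = -(-115)*(-17 + 131)/9 = -(-115)*114/9 = -⅑*(-13110) = 4370/3 ≈ 1456.7)
z = -108*√2 (z = ((-108 + 18*(-2))*√(-70 + 88))/4 = ((-108 - 36)*√18)/4 = (-432*√2)/4 = -108*√2 ≈ -152.74)
p/z = 4370/(3*((-108*√2))) = 4370*(-√2/216)/3 = -2185*√2/324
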